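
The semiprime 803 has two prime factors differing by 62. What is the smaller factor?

11

Since p = q + 62, we have 803 = q(q + 62), so q² + 62q − 803 = 0.
Discriminant: 62² + 4·803 = 3844 + 3212 = 7056; √7056 = 84.
q = (−62 + 84)/2 = 11, and p = q + 62 = 73.
Check: 11 · 73 = 803.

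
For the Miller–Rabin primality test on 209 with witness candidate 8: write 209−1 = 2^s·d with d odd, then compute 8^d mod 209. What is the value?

209 − 1 = 208 = 2^4 · 13, so d = 13.
8^1 ≡ 8 (mod 209)
8^2 ≡ 8^2 = 64 ≡ 64 (mod 209)
8^4 ≡ 64^2 = 4096 ≡ 125 (mod 209)
8^8 ≡ 125^2 = 15625 ≡ 159 (mod 209)
13 = 8 + 4 + 1 in binary powers of 2.
So 8^13 ≡ 159 · 125 · 8 ≡ 160 (mod 209).
Squaring chain: 160 → 102 → 163 → 26; never reaches −1, so base 8 is a Miller–Rabin witness that 209 is composite.

160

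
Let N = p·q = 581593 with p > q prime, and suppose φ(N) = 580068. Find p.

787

φ(n) = (p−1)(q−1) = n − (p+q) + 1, so p + q = 581593 − 580068 + 1 = 1526.
p and q are the roots of t² − 1526t + 581593 = 0.
Discriminant: 1526² − 4·581593 = 2328676 − 2326372 = 2304; √2304 = 48.
q = (1526 − 48)/2 = 739, p = (1526 + 48)/2 = 787.
Check: 739 · 787 = 581593.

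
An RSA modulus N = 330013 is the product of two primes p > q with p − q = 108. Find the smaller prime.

Since p = q + 108, we have 330013 = q(q + 108), so q² + 108q − 330013 = 0.
Discriminant: 108² + 4·330013 = 11664 + 1320052 = 1331716; √1331716 = 1154.
q = (−108 + 1154)/2 = 523, and p = q + 108 = 631.
Check: 523 · 631 = 330013.

523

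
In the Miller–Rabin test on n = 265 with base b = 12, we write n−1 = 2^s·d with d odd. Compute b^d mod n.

265 − 1 = 264 = 2^3 · 33, so d = 33.
12^1 ≡ 12 (mod 265)
12^2 ≡ 12^2 = 144 ≡ 144 (mod 265)
12^4 ≡ 144^2 = 20736 ≡ 66 (mod 265)
12^8 ≡ 66^2 = 4356 ≡ 116 (mod 265)
12^16 ≡ 116^2 = 13456 ≡ 206 (mod 265)
12^32 ≡ 206^2 = 42436 ≡ 36 (mod 265)
33 = 32 + 1 in binary powers of 2.
So 12^33 ≡ 36 · 12 ≡ 167 (mod 265).
Squaring chain: 167 → 64 → 121; never reaches −1, so base 12 is a Miller–Rabin witness that 265 is composite.

167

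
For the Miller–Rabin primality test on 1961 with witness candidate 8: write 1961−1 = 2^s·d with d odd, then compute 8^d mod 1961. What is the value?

1961 − 1 = 1960 = 2^3 · 245, so d = 245.
8^1 ≡ 8 (mod 1961)
8^2 ≡ 8^2 = 64 ≡ 64 (mod 1961)
8^4 ≡ 64^2 = 4096 ≡ 174 (mod 1961)
8^8 ≡ 174^2 = 30276 ≡ 861 (mod 1961)
8^16 ≡ 861^2 = 741321 ≡ 63 (mod 1961)
8^32 ≡ 63^2 = 3969 ≡ 47 (mod 1961)
8^64 ≡ 47^2 = 2209 ≡ 248 (mod 1961)
8^128 ≡ 248^2 = 61504 ≡ 713 (mod 1961)
245 = 128 + 64 + 32 + 16 + 4 + 1 in binary powers of 2.
So 8^245 ≡ 713 · 248 · 47 · 63 · 174 · 8 ≡ 393 (mod 1961).
Squaring chain: 393 → 1491 → 1268; never reaches −1, so base 8 is a Miller–Rabin witness that 1961 is composite.

393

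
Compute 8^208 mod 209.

8^1 ≡ 8 (mod 209)
8^2 ≡ 8^2 = 64 ≡ 64 (mod 209)
8^4 ≡ 64^2 = 4096 ≡ 125 (mod 209)
8^8 ≡ 125^2 = 15625 ≡ 159 (mod 209)
8^16 ≡ 159^2 = 25281 ≡ 201 (mod 209)
8^32 ≡ 201^2 = 40401 ≡ 64 (mod 209)
8^64 ≡ 64^2 = 4096 ≡ 125 (mod 209)
8^128 ≡ 125^2 = 15625 ≡ 159 (mod 209)
208 = 128 + 64 + 16 in binary powers of 2.
So 8^208 ≡ 159 · 125 · 201 ≡ 49 (mod 209).
Since 49 ≠ 1, base 8 is a Fermat witness: 209 is composite.

49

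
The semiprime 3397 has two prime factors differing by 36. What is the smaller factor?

Since p = q + 36, we have 3397 = q(q + 36), so q² + 36q − 3397 = 0.
Discriminant: 36² + 4·3397 = 1296 + 13588 = 14884; √14884 = 122.
q = (−36 + 122)/2 = 43, and p = q + 36 = 79.
Check: 43 · 79 = 3397.

43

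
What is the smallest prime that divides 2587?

2587 is odd.
Digit sum 22, not divisible by 3.
Ends in 7: not divisible by 5.
7: 2587 = 7·369 + 4
11: 2587 = 11·235 + 2
13: 2587 = 13·199

13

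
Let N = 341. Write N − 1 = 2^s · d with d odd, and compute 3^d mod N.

341 − 1 = 340 = 2^2 · 85, so d = 85.
3^1 ≡ 3 (mod 341)
3^2 ≡ 3^2 = 9 ≡ 9 (mod 341)
3^4 ≡ 9^2 = 81 ≡ 81 (mod 341)
3^8 ≡ 81^2 = 6561 ≡ 82 (mod 341)
3^16 ≡ 82^2 = 6724 ≡ 245 (mod 341)
3^32 ≡ 245^2 = 60025 ≡ 9 (mod 341)
3^64 ≡ 9^2 = 81 ≡ 81 (mod 341)
85 = 64 + 16 + 4 + 1 in binary powers of 2.
So 3^85 ≡ 81 · 245 · 81 · 3 ≡ 254 (mod 341).
Squaring chain: 254 → 67; never reaches −1, so base 3 is a Miller–Rabin witness that 341 is composite.

254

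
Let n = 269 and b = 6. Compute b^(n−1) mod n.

1

6^1 ≡ 6 (mod 269)
6^2 ≡ 6^2 = 36 ≡ 36 (mod 269)
6^4 ≡ 36^2 = 1296 ≡ 220 (mod 269)
6^8 ≡ 220^2 = 48400 ≡ 249 (mod 269)
6^16 ≡ 249^2 = 62001 ≡ 131 (mod 269)
6^32 ≡ 131^2 = 17161 ≡ 214 (mod 269)
6^64 ≡ 214^2 = 45796 ≡ 66 (mod 269)
6^128 ≡ 66^2 = 4356 ≡ 52 (mod 269)
6^256 ≡ 52^2 = 2704 ≡ 14 (mod 269)
268 = 256 + 8 + 4 in binary powers of 2.
So 6^268 ≡ 14 · 249 · 220 ≡ 1 (mod 269).
Since the result is 1, base 6 gives no evidence that 269 is composite.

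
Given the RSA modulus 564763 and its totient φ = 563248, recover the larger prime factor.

857

φ(n) = (p−1)(q−1) = n − (p+q) + 1, so p + q = 564763 − 563248 + 1 = 1516.
p and q are the roots of t² − 1516t + 564763 = 0.
Discriminant: 1516² − 4·564763 = 2298256 − 2259052 = 39204; √39204 = 198.
q = (1516 − 198)/2 = 659, p = (1516 + 198)/2 = 857.
Check: 659 · 857 = 564763.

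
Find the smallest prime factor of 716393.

716393 is odd.
Digit sum 29, not divisible by 3.
Ends in 3: not divisible by 5.
7: 716393 = 7·102341 + 6
11: 716393 = 11·65126 + 7
13: 716393 = 13·55107 + 2
17: 716393 = 17·42140 + 13
19: 716393 = 19·37704 + 17
23: 716393 = 23·31147 + 12
29: 716393 = 29·24703 + 6
31: 716393 = 31·23109 + 14
37: 716393 = 37·19361 + 36
41: 716393 = 41·17473

41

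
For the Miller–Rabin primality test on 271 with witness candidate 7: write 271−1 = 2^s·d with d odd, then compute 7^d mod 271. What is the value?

1

271 − 1 = 270 = 2^1 · 135, so d = 135.
7^1 ≡ 7 (mod 271)
7^2 ≡ 7^2 = 49 ≡ 49 (mod 271)
7^4 ≡ 49^2 = 2401 ≡ 233 (mod 271)
7^8 ≡ 233^2 = 54289 ≡ 89 (mod 271)
7^16 ≡ 89^2 = 7921 ≡ 62 (mod 271)
7^32 ≡ 62^2 = 3844 ≡ 50 (mod 271)
7^64 ≡ 50^2 = 2500 ≡ 61 (mod 271)
7^128 ≡ 61^2 = 3721 ≡ 198 (mod 271)
135 = 128 + 4 + 2 + 1 in binary powers of 2.
So 7^135 ≡ 198 · 233 · 49 · 7 ≡ 1 (mod 271).
Since 7^d ≡ 1 (mod 271), base 7 does not prove 271 composite.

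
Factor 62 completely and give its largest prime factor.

31

62 = 2 · 31
31 is prime.
So 62 = 2 · 31; the largest prime factor is 31.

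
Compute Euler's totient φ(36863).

36480

Factor: 36863 = 191 · 193.
φ(36863) = (191−1) · (193−1) = 190 · 192 = 36480.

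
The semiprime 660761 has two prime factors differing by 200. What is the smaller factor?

Since p = q + 200, we have 660761 = q(q + 200), so q² + 200q − 660761 = 0.
Discriminant: 200² + 4·660761 = 40000 + 2643044 = 2683044; √2683044 = 1638.
q = (−200 + 1638)/2 = 719, and p = q + 200 = 919.
Check: 719 · 919 = 660761.

719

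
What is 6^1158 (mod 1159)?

125

6^1 ≡ 6 (mod 1159)
6^2 ≡ 6^2 = 36 ≡ 36 (mod 1159)
6^4 ≡ 36^2 = 1296 ≡ 137 (mod 1159)
6^8 ≡ 137^2 = 18769 ≡ 225 (mod 1159)
6^16 ≡ 225^2 = 50625 ≡ 788 (mod 1159)
6^32 ≡ 788^2 = 620944 ≡ 879 (mod 1159)
6^64 ≡ 879^2 = 772641 ≡ 747 (mod 1159)
6^128 ≡ 747^2 = 558009 ≡ 530 (mod 1159)
6^256 ≡ 530^2 = 280900 ≡ 422 (mod 1159)
6^512 ≡ 422^2 = 178084 ≡ 757 (mod 1159)
6^1024 ≡ 757^2 = 573049 ≡ 503 (mod 1159)
1158 = 1024 + 128 + 4 + 2 in binary powers of 2.
So 6^1158 ≡ 503 · 530 · 137 · 36 ≡ 125 (mod 1159).
Since 125 ≠ 1, base 6 is a Fermat witness: 1159 is composite.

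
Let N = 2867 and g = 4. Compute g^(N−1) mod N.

4^1 ≡ 4 (mod 2867)
4^2 ≡ 4^2 = 16 ≡ 16 (mod 2867)
4^4 ≡ 16^2 = 256 ≡ 256 (mod 2867)
4^8 ≡ 256^2 = 65536 ≡ 2462 (mod 2867)
4^16 ≡ 2462^2 = 6061444 ≡ 606 (mod 2867)
4^32 ≡ 606^2 = 367236 ≡ 260 (mod 2867)
4^64 ≡ 260^2 = 67600 ≡ 1659 (mod 2867)
4^128 ≡ 1659^2 = 2752281 ≡ 2828 (mod 2867)
4^256 ≡ 2828^2 = 7997584 ≡ 1521 (mod 2867)
4^512 ≡ 1521^2 = 2313441 ≡ 2639 (mod 2867)
4^1024 ≡ 2639^2 = 6964321 ≡ 378 (mod 2867)
4^2048 ≡ 378^2 = 142884 ≡ 2401 (mod 2867)
2866 = 2048 + 512 + 256 + 32 + 16 + 2 in binary powers of 2.
So 4^2866 ≡ 2401 · 2639 · 1521 · 260 · 606 · 16 ≡ 972 (mod 2867).
Since 972 ≠ 1, base 4 is a Fermat witness: 2867 is composite.

972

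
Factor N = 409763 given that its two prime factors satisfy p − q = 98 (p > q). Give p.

Since p = q + 98, we have 409763 = q(q + 98), so q² + 98q − 409763 = 0.
Discriminant: 98² + 4·409763 = 9604 + 1639052 = 1648656; √1648656 = 1284.
q = (−98 + 1284)/2 = 593, and p = q + 98 = 691.
Check: 593 · 691 = 409763.

691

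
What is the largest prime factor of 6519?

6519 = 3 · 2173
2173 = 41 · 53
53 is prime.
So 6519 = 3 · 41 · 53; the largest prime factor is 53.

53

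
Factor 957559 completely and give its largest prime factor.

79

957559 = 17 · 56327
56327 = 23 · 2449
2449 = 31 · 79
79 is prime.
So 957559 = 17 · 23 · 31 · 79; the largest prime factor is 79.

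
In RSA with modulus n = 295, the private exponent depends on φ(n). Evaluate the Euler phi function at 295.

232

Factor: 295 = 5 · 59.
φ(295) = (5−1) · (59−1) = 4 · 58 = 232.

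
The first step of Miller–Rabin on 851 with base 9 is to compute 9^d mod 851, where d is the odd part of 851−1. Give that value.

851 − 1 = 850 = 2^1 · 425, so d = 425.
9^1 ≡ 9 (mod 851)
9^2 ≡ 9^2 = 81 ≡ 81 (mod 851)
9^4 ≡ 81^2 = 6561 ≡ 604 (mod 851)
9^8 ≡ 604^2 = 364816 ≡ 588 (mod 851)
9^16 ≡ 588^2 = 345744 ≡ 238 (mod 851)
9^32 ≡ 238^2 = 56644 ≡ 478 (mod 851)
9^64 ≡ 478^2 = 228484 ≡ 416 (mod 851)
9^128 ≡ 416^2 = 173056 ≡ 303 (mod 851)
9^256 ≡ 303^2 = 91809 ≡ 752 (mod 851)
425 = 256 + 128 + 32 + 8 + 1 in binary powers of 2.
So 9^425 ≡ 752 · 303 · 478 · 588 · 9 ≡ 303 (mod 851).
Squaring chain: 303; never reaches −1, so base 9 is a Miller–Rabin witness that 851 is composite.

303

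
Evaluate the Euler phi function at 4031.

3864

Factor: 4031 = 29 · 139.
φ(4031) = (29−1) · (139−1) = 28 · 138 = 3864.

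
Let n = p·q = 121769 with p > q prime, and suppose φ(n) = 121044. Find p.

463

φ(n) = (p−1)(q−1) = n − (p+q) + 1, so p + q = 121769 − 121044 + 1 = 726.
p and q are the roots of t² − 726t + 121769 = 0.
Discriminant: 726² − 4·121769 = 527076 − 487076 = 40000; √40000 = 200.
q = (726 − 200)/2 = 263, p = (726 + 200)/2 = 463.
Check: 263 · 463 = 121769.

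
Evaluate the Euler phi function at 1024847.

993600

Factor: 1024847 = 73 · 101 · 139.
φ(1024847) = (73−1) · (101−1) · (139−1) = 72 · 100 · 138 = 993600.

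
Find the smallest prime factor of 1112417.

1112417 is odd.
Digit sum 17, not divisible by 3.
Ends in 7: not divisible by 5.
7: 1112417 = 7·158916 + 5
11: 1112417 = 11·101128 + 9
13: 1112417 = 13·85570 + 7
17: 1112417 = 17·65436 + 5
19: 1112417 = 19·58548 + 5
23: 1112417 = 23·48365 + 22
29: 1112417 = 29·38359 + 6
31: 1112417 = 31·35884 + 13
37: 1112417 = 37·30065 + 12
41: 1112417 = 41·27132 + 5
43: 1112417 = 43·25870 + 7
47: 1112417 = 47·23668 + 21
53: 1112417 = 53·20989

53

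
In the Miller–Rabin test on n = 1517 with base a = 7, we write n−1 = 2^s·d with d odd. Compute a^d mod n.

1265

1517 − 1 = 1516 = 2^2 · 379, so d = 379.
7^1 ≡ 7 (mod 1517)
7^2 ≡ 7^2 = 49 ≡ 49 (mod 1517)
7^4 ≡ 49^2 = 2401 ≡ 884 (mod 1517)
7^8 ≡ 884^2 = 781456 ≡ 201 (mod 1517)
7^16 ≡ 201^2 = 40401 ≡ 959 (mod 1517)
7^32 ≡ 959^2 = 919681 ≡ 379 (mod 1517)
7^64 ≡ 379^2 = 143641 ≡ 1043 (mod 1517)
7^128 ≡ 1043^2 = 1087849 ≡ 160 (mod 1517)
7^256 ≡ 160^2 = 25600 ≡ 1328 (mod 1517)
379 = 256 + 64 + 32 + 16 + 8 + 2 + 1 in binary powers of 2.
So 7^379 ≡ 1328 · 1043 · 379 · 959 · 201 · 49 · 7 ≡ 1265 (mod 1517).
Squaring chain: 1265 → 1307; never reaches −1, so base 7 is a Miller–Rabin witness that 1517 is composite.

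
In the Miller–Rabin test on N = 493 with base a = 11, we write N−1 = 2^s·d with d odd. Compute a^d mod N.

97

493 − 1 = 492 = 2^2 · 123, so d = 123.
11^1 ≡ 11 (mod 493)
11^2 ≡ 11^2 = 121 ≡ 121 (mod 493)
11^4 ≡ 121^2 = 14641 ≡ 344 (mod 493)
11^8 ≡ 344^2 = 118336 ≡ 16 (mod 493)
11^16 ≡ 16^2 = 256 ≡ 256 (mod 493)
11^32 ≡ 256^2 = 65536 ≡ 460 (mod 493)
11^64 ≡ 460^2 = 211600 ≡ 103 (mod 493)
123 = 64 + 32 + 16 + 8 + 2 + 1 in binary powers of 2.
So 11^123 ≡ 103 · 460 · 256 · 16 · 121 · 11 ≡ 97 (mod 493).
Squaring chain: 97 → 42; never reaches −1, so base 11 is a Miller–Rabin witness that 493 is composite.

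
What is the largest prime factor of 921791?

921791 = 13 · 70907
70907 = 17 · 4171
4171 = 43 · 97
97 is prime.
So 921791 = 13 · 17 · 43 · 97; the largest prime factor is 97.

97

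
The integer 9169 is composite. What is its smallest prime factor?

9169 is odd.
Digit sum 25, not divisible by 3.
Ends in 9: not divisible by 5.
7: 9169 = 7·1309 + 6
11: 9169 = 11·833 + 6
13: 9169 = 13·705 + 4
17: 9169 = 17·539 + 6
19: 9169 = 19·482 + 11
23: 9169 = 23·398 + 15
29: 9169 = 29·316 + 5
31: 9169 = 31·295 + 24
37: 9169 = 37·247 + 30
41: 9169 = 41·223 + 26
43: 9169 = 43·213 + 10
47: 9169 = 47·195 + 4
53: 9169 = 53·173

53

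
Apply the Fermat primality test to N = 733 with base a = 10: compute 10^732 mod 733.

1

10^1 ≡ 10 (mod 733)
10^2 ≡ 10^2 = 100 ≡ 100 (mod 733)
10^4 ≡ 100^2 = 10000 ≡ 471 (mod 733)
10^8 ≡ 471^2 = 221841 ≡ 475 (mod 733)
10^16 ≡ 475^2 = 225625 ≡ 594 (mod 733)
10^32 ≡ 594^2 = 352836 ≡ 263 (mod 733)
10^64 ≡ 263^2 = 69169 ≡ 267 (mod 733)
10^128 ≡ 267^2 = 71289 ≡ 188 (mod 733)
10^256 ≡ 188^2 = 35344 ≡ 160 (mod 733)
10^512 ≡ 160^2 = 25600 ≡ 678 (mod 733)
732 = 512 + 128 + 64 + 16 + 8 + 4 in binary powers of 2.
So 10^732 ≡ 678 · 188 · 267 · 594 · 475 · 471 ≡ 1 (mod 733).
Since the result is 1, base 10 gives no evidence that 733 is composite.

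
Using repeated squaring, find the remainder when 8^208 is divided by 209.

49

8^1 ≡ 8 (mod 209)
8^2 ≡ 8^2 = 64 ≡ 64 (mod 209)
8^4 ≡ 64^2 = 4096 ≡ 125 (mod 209)
8^8 ≡ 125^2 = 15625 ≡ 159 (mod 209)
8^16 ≡ 159^2 = 25281 ≡ 201 (mod 209)
8^32 ≡ 201^2 = 40401 ≡ 64 (mod 209)
8^64 ≡ 64^2 = 4096 ≡ 125 (mod 209)
8^128 ≡ 125^2 = 15625 ≡ 159 (mod 209)
208 = 128 + 64 + 16 in binary powers of 2.
So 8^208 ≡ 159 · 125 · 201 ≡ 49 (mod 209).
Since 49 ≠ 1, base 8 is a Fermat witness: 209 is composite.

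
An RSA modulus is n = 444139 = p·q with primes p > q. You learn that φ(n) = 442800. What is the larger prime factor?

739

φ(n) = (p−1)(q−1) = n − (p+q) + 1, so p + q = 444139 − 442800 + 1 = 1340.
p and q are the roots of t² − 1340t + 444139 = 0.
Discriminant: 1340² − 4·444139 = 1795600 − 1776556 = 19044; √19044 = 138.
q = (1340 − 138)/2 = 601, p = (1340 + 138)/2 = 739.
Check: 601 · 739 = 444139.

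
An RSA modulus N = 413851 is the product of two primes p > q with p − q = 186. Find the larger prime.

Since p = q + 186, we have 413851 = q(q + 186), so q² + 186q − 413851 = 0.
Discriminant: 186² + 4·413851 = 34596 + 1655404 = 1690000; √1690000 = 1300.
q = (−186 + 1300)/2 = 557, and p = q + 186 = 743.
Check: 557 · 743 = 413851.

743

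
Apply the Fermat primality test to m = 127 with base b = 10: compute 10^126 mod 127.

10^1 ≡ 10 (mod 127)
10^2 ≡ 10^2 = 100 ≡ 100 (mod 127)
10^4 ≡ 100^2 = 10000 ≡ 94 (mod 127)
10^8 ≡ 94^2 = 8836 ≡ 73 (mod 127)
10^16 ≡ 73^2 = 5329 ≡ 122 (mod 127)
10^32 ≡ 122^2 = 14884 ≡ 25 (mod 127)
10^64 ≡ 25^2 = 625 ≡ 117 (mod 127)
126 = 64 + 32 + 16 + 8 + 4 + 2 in binary powers of 2.
So 10^126 ≡ 117 · 25 · 122 · 73 · 94 · 100 ≡ 1 (mod 127).
Since the result is 1, base 10 gives no evidence that 127 is composite.

1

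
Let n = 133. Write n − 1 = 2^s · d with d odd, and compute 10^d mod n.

27

133 − 1 = 132 = 2^2 · 33, so d = 33.
10^1 ≡ 10 (mod 133)
10^2 ≡ 10^2 = 100 ≡ 100 (mod 133)
10^4 ≡ 100^2 = 10000 ≡ 25 (mod 133)
10^8 ≡ 25^2 = 625 ≡ 93 (mod 133)
10^16 ≡ 93^2 = 8649 ≡ 4 (mod 133)
10^32 ≡ 4^2 = 16 ≡ 16 (mod 133)
33 = 32 + 1 in binary powers of 2.
So 10^33 ≡ 16 · 10 ≡ 27 (mod 133).
Squaring chain: 27 → 64; never reaches −1, so base 10 is a Miller–Rabin witness that 133 is composite.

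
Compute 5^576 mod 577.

1

5^1 ≡ 5 (mod 577)
5^2 ≡ 5^2 = 25 ≡ 25 (mod 577)
5^4 ≡ 25^2 = 625 ≡ 48 (mod 577)
5^8 ≡ 48^2 = 2304 ≡ 573 (mod 577)
5^16 ≡ 573^2 = 328329 ≡ 16 (mod 577)
5^32 ≡ 16^2 = 256 ≡ 256 (mod 577)
5^64 ≡ 256^2 = 65536 ≡ 335 (mod 577)
5^128 ≡ 335^2 = 112225 ≡ 287 (mod 577)
5^256 ≡ 287^2 = 82369 ≡ 435 (mod 577)
5^512 ≡ 435^2 = 189225 ≡ 546 (mod 577)
576 = 512 + 64 in binary powers of 2.
So 5^576 ≡ 546 · 335 ≡ 1 (mod 577).
Since the result is 1, base 5 gives no evidence that 577 is composite.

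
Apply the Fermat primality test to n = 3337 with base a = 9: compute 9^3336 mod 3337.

714

9^1 ≡ 9 (mod 3337)
9^2 ≡ 9^2 = 81 ≡ 81 (mod 3337)
9^4 ≡ 81^2 = 6561 ≡ 3224 (mod 3337)
9^8 ≡ 3224^2 = 10394176 ≡ 2758 (mod 3337)
9^16 ≡ 2758^2 = 7606564 ≡ 1541 (mod 3337)
9^32 ≡ 1541^2 = 2374681 ≡ 2074 (mod 3337)
9^64 ≡ 2074^2 = 4301476 ≡ 83 (mod 3337)
9^128 ≡ 83^2 = 6889 ≡ 215 (mod 3337)
9^256 ≡ 215^2 = 46225 ≡ 2844 (mod 3337)
9^512 ≡ 2844^2 = 8088336 ≡ 2785 (mod 3337)
9^1024 ≡ 2785^2 = 7756225 ≡ 1037 (mod 3337)
9^2048 ≡ 1037^2 = 1075369 ≡ 855 (mod 3337)
3336 = 2048 + 1024 + 256 + 8 in binary powers of 2.
So 9^3336 ≡ 855 · 1037 · 2844 · 2758 ≡ 714 (mod 3337).
Since 714 ≠ 1, base 9 is a Fermat witness: 3337 is composite.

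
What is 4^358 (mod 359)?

1

4^1 ≡ 4 (mod 359)
4^2 ≡ 4^2 = 16 ≡ 16 (mod 359)
4^4 ≡ 16^2 = 256 ≡ 256 (mod 359)
4^8 ≡ 256^2 = 65536 ≡ 198 (mod 359)
4^16 ≡ 198^2 = 39204 ≡ 73 (mod 359)
4^32 ≡ 73^2 = 5329 ≡ 303 (mod 359)
4^64 ≡ 303^2 = 91809 ≡ 264 (mod 359)
4^128 ≡ 264^2 = 69696 ≡ 50 (mod 359)
4^256 ≡ 50^2 = 2500 ≡ 346 (mod 359)
358 = 256 + 64 + 32 + 4 + 2 in binary powers of 2.
So 4^358 ≡ 346 · 264 · 303 · 256 · 16 ≡ 1 (mod 359).
Since the result is 1, base 4 gives no evidence that 359 is composite.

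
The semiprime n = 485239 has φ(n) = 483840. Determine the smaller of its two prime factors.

φ(n) = (p−1)(q−1) = n − (p+q) + 1, so p + q = 485239 − 483840 + 1 = 1400.
p and q are the roots of t² − 1400t + 485239 = 0.
Discriminant: 1400² − 4·485239 = 1960000 − 1940956 = 19044; √19044 = 138.
q = (1400 − 138)/2 = 631, p = (1400 + 138)/2 = 769.
Check: 631 · 769 = 485239.

631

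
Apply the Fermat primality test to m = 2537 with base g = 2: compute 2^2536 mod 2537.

2^1 ≡ 2 (mod 2537)
2^2 ≡ 2^2 = 4 ≡ 4 (mod 2537)
2^4 ≡ 4^2 = 16 ≡ 16 (mod 2537)
2^8 ≡ 16^2 = 256 ≡ 256 (mod 2537)
2^16 ≡ 256^2 = 65536 ≡ 2111 (mod 2537)
2^32 ≡ 2111^2 = 4456321 ≡ 1349 (mod 2537)
2^64 ≡ 1349^2 = 1819801 ≡ 772 (mod 2537)
2^128 ≡ 772^2 = 595984 ≡ 2326 (mod 2537)
2^256 ≡ 2326^2 = 5410276 ≡ 1392 (mod 2537)
2^512 ≡ 1392^2 = 1937664 ≡ 1933 (mod 2537)
2^1024 ≡ 1933^2 = 3736489 ≡ 2025 (mod 2537)
2^2048 ≡ 2025^2 = 4100625 ≡ 833 (mod 2537)
2536 = 2048 + 256 + 128 + 64 + 32 + 8 in binary powers of 2.
So 2^2536 ≡ 833 · 1392 · 2326 · 772 · 1349 · 256 ≡ 2369 (mod 2537).
Since 2369 ≠ 1, base 2 is a Fermat witness: 2537 is composite.

2369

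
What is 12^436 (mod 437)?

292

12^1 ≡ 12 (mod 437)
12^2 ≡ 12^2 = 144 ≡ 144 (mod 437)
12^4 ≡ 144^2 = 20736 ≡ 197 (mod 437)
12^8 ≡ 197^2 = 38809 ≡ 353 (mod 437)
12^16 ≡ 353^2 = 124609 ≡ 64 (mod 437)
12^32 ≡ 64^2 = 4096 ≡ 163 (mod 437)
12^64 ≡ 163^2 = 26569 ≡ 349 (mod 437)
12^128 ≡ 349^2 = 121801 ≡ 315 (mod 437)
12^256 ≡ 315^2 = 99225 ≡ 26 (mod 437)
436 = 256 + 128 + 32 + 16 + 4 in binary powers of 2.
So 12^436 ≡ 26 · 315 · 163 · 64 · 197 ≡ 292 (mod 437).
Since 292 ≠ 1, base 12 is a Fermat witness: 437 is composite.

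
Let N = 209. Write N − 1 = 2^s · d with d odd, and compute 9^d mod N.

209 − 1 = 208 = 2^4 · 13, so d = 13.
9^1 ≡ 9 (mod 209)
9^2 ≡ 9^2 = 81 ≡ 81 (mod 209)
9^4 ≡ 81^2 = 6561 ≡ 82 (mod 209)
9^8 ≡ 82^2 = 6724 ≡ 36 (mod 209)
13 = 8 + 4 + 1 in binary powers of 2.
So 9^13 ≡ 36 · 82 · 9 ≡ 25 (mod 209).
Squaring chain: 25 → 207 → 4 → 16; never reaches −1, so base 9 is a Miller–Rabin witness that 209 is composite.

25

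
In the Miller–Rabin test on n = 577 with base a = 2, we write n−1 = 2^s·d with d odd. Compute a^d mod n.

512

577 − 1 = 576 = 2^6 · 9, so d = 9.
2^1 ≡ 2 (mod 577)
2^2 ≡ 2^2 = 4 ≡ 4 (mod 577)
2^4 ≡ 4^2 = 16 ≡ 16 (mod 577)
2^8 ≡ 16^2 = 256 ≡ 256 (mod 577)
9 = 8 + 1 in binary powers of 2.
So 2^9 ≡ 256 · 2 ≡ 512 (mod 577).
Squaring chain: 512 → 186 → 553 → 576 → 1 → 1; reaches −1, so base 2 does not prove 577 composite.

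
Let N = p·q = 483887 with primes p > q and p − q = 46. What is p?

Since p = q + 46, we have 483887 = q(q + 46), so q² + 46q − 483887 = 0.
Discriminant: 46² + 4·483887 = 2116 + 1935548 = 1937664; √1937664 = 1392.
q = (−46 + 1392)/2 = 673, and p = q + 46 = 719.
Check: 673 · 719 = 483887.

719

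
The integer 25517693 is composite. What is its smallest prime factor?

25517693 is odd.
Digit sum 38, not divisible by 3.
Ends in 3: not divisible by 5.
7: 25517693 = 7·3645384 + 5
11: 25517693 = 11·2319790 + 3
13: 25517693 = 13·1962899 + 6
17: 25517693 = 17·1501040 + 13
19: 25517693 = 19·1343036 + 9
23: 25517693 = 23·1109464 + 21
29: 25517693 = 29·879920 + 13
31: 25517693 = 31·823151 + 12
37: 25517693 = 37·689667 + 14
41: 25517693 = 41·622382 + 31
43: 25517693 = 43·593434 + 31
47: 25517693 = 47·542929 + 30
53: 25517693 = 53·481465 + 48
59: 25517693 = 59·432503 + 16
61: 25517693 = 61·418322 + 51
67: 25517693 = 67·380861 + 6
71: 25517693 = 71·359404 + 9
73: 25517693 = 73·349557 + 32
79: 25517693 = 79·323008 + 61
83: 25517693 = 83·307442 + 7
89: 25517693 = 89·286715 + 58
97: 25517693 = 97·263069

97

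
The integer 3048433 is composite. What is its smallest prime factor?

67

3048433 is odd.
Digit sum 25, not divisible by 3.
Ends in 3: not divisible by 5.
7: 3048433 = 7·435490 + 3
11: 3048433 = 11·277130 + 3
13: 3048433 = 13·234494 + 11
17: 3048433 = 17·179319 + 10
19: 3048433 = 19·160443 + 16
23: 3048433 = 23·132540 + 13
29: 3048433 = 29·105118 + 11
31: 3048433 = 31·98336 + 17
37: 3048433 = 37·82390 + 3
41: 3048433 = 41·74352 + 1
43: 3048433 = 43·70893 + 34
47: 3048433 = 47·64860 + 13
53: 3048433 = 53·57517 + 32
59: 3048433 = 59·51668 + 21
61: 3048433 = 61·49974 + 19
67: 3048433 = 67·45499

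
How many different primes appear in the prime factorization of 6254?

3

6254 = 2 · 3127
3127 = 53 · 59
6254 = 2 · 53 · 59, which has 3 distinct prime factors.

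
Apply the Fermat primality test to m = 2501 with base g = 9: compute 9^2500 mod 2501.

9^1 ≡ 9 (mod 2501)
9^2 ≡ 9^2 = 81 ≡ 81 (mod 2501)
9^4 ≡ 81^2 = 6561 ≡ 1559 (mod 2501)
9^8 ≡ 1559^2 = 2430481 ≡ 2010 (mod 2501)
9^16 ≡ 2010^2 = 4040100 ≡ 985 (mod 2501)
9^32 ≡ 985^2 = 970225 ≡ 2338 (mod 2501)
9^64 ≡ 2338^2 = 5466244 ≡ 1559 (mod 2501)
9^128 ≡ 1559^2 = 2430481 ≡ 2010 (mod 2501)
9^256 ≡ 2010^2 = 4040100 ≡ 985 (mod 2501)
9^512 ≡ 985^2 = 970225 ≡ 2338 (mod 2501)
9^1024 ≡ 2338^2 = 5466244 ≡ 1559 (mod 2501)
9^2048 ≡ 1559^2 = 2430481 ≡ 2010 (mod 2501)
2500 = 2048 + 256 + 128 + 64 + 4 in binary powers of 2.
So 9^2500 ≡ 2010 · 985 · 2010 · 1559 · 1559 ≡ 1 (mod 2501).
Since the result is 1, base 9 gives no evidence that 2501 is composite.

1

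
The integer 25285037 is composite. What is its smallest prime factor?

83

25285037 is odd.
Digit sum 32, not divisible by 3.
Ends in 7: not divisible by 5.
7: 25285037 = 7·3612148 + 1
11: 25285037 = 11·2298639 + 8
13: 25285037 = 13·1945002 + 11
17: 25285037 = 17·1487355 + 2
19: 25285037 = 19·1330791 + 8
23: 25285037 = 23·1099349 + 10
29: 25285037 = 29·871897 + 24
31: 25285037 = 31·815646 + 11
37: 25285037 = 37·683379 + 14
41: 25285037 = 41·616708 + 9
43: 25285037 = 43·588024 + 5
47: 25285037 = 47·537979 + 24
53: 25285037 = 53·477076 + 9
59: 25285037 = 59·428559 + 56
61: 25285037 = 61·414508 + 49
67: 25285037 = 67·377388 + 41
71: 25285037 = 71·356127 + 20
73: 25285037 = 73·346370 + 27
79: 25285037 = 79·320063 + 60
83: 25285037 = 83·304639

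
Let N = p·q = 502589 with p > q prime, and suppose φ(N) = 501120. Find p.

φ(n) = (p−1)(q−1) = n − (p+q) + 1, so p + q = 502589 − 501120 + 1 = 1470.
p and q are the roots of t² − 1470t + 502589 = 0.
Discriminant: 1470² − 4·502589 = 2160900 − 2010356 = 150544; √150544 = 388.
q = (1470 − 388)/2 = 541, p = (1470 + 388)/2 = 929.
Check: 541 · 929 = 502589.

929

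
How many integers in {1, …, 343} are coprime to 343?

294

Factor: 343 = 7^3.
φ(343) = 7^2·(7−1) = 294.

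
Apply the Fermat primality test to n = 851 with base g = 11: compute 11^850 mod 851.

26

11^1 ≡ 11 (mod 851)
11^2 ≡ 11^2 = 121 ≡ 121 (mod 851)
11^4 ≡ 121^2 = 14641 ≡ 174 (mod 851)
11^8 ≡ 174^2 = 30276 ≡ 491 (mod 851)
11^16 ≡ 491^2 = 241081 ≡ 248 (mod 851)
11^32 ≡ 248^2 = 61504 ≡ 232 (mod 851)
11^64 ≡ 232^2 = 53824 ≡ 211 (mod 851)
11^128 ≡ 211^2 = 44521 ≡ 269 (mod 851)
11^256 ≡ 269^2 = 72361 ≡ 26 (mod 851)
11^512 ≡ 26^2 = 676 ≡ 676 (mod 851)
850 = 512 + 256 + 64 + 16 + 2 in binary powers of 2.
So 11^850 ≡ 676 · 26 · 211 · 248 · 121 ≡ 26 (mod 851).
Since 26 ≠ 1, base 11 is a Fermat witness: 851 is composite.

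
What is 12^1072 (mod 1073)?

900

12^1 ≡ 12 (mod 1073)
12^2 ≡ 12^2 = 144 ≡ 144 (mod 1073)
12^4 ≡ 144^2 = 20736 ≡ 349 (mod 1073)
12^8 ≡ 349^2 = 121801 ≡ 552 (mod 1073)
12^16 ≡ 552^2 = 304704 ≡ 1045 (mod 1073)
12^32 ≡ 1045^2 = 1092025 ≡ 784 (mod 1073)
12^64 ≡ 784^2 = 614656 ≡ 900 (mod 1073)
12^128 ≡ 900^2 = 810000 ≡ 958 (mod 1073)
12^256 ≡ 958^2 = 917764 ≡ 349 (mod 1073)
12^512 ≡ 349^2 = 121801 ≡ 552 (mod 1073)
12^1024 ≡ 552^2 = 304704 ≡ 1045 (mod 1073)
1072 = 1024 + 32 + 16 in binary powers of 2.
So 12^1072 ≡ 1045 · 784 · 1045 ≡ 900 (mod 1073).
Since 900 ≠ 1, base 12 is a Fermat witness: 1073 is composite.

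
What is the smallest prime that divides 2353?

13

2353 is odd.
Digit sum 13, not divisible by 3.
Ends in 3: not divisible by 5.
7: 2353 = 7·336 + 1
11: 2353 = 11·213 + 10
13: 2353 = 13·181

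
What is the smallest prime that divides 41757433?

41757433 is odd.
Digit sum 34, not divisible by 3.
Ends in 3: not divisible by 5.
7: 41757433 = 7·5965347 + 4
11: 41757433 = 11·3796130 + 3
13: 41757433 = 13·3212110 + 3
17: 41757433 = 17·2456319 + 10
19: 41757433 = 19·2197759 + 12
23: 41757433 = 23·1815540 + 13
29: 41757433 = 29·1439911 + 14
31: 41757433 = 31·1347013 + 30
37: 41757433 = 37·1128579 + 10
41: 41757433 = 41·1018473 + 40
43: 41757433 = 43·971103 + 4
47: 41757433 = 47·888456 + 1
53: 41757433 = 53·787876 + 5
59: 41757433 = 59·707753 + 6
61: 41757433 = 61·684548 + 5
67: 41757433 = 67·623245 + 18
71: 41757433 = 71·588132 + 61
73: 41757433 = 73·572019 + 46
79: 41757433 = 79·528575 + 8
83: 41757433 = 83·503101 + 50
89: 41757433 = 89·469184 + 57
97: 41757433 = 97·430489

97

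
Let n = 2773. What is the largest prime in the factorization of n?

2773 = 47 · 59
59 is prime.
So 2773 = 47 · 59; the largest prime factor is 59.

59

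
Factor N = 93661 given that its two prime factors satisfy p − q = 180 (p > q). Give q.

229

Since p = q + 180, we have 93661 = q(q + 180), so q² + 180q − 93661 = 0.
Discriminant: 180² + 4·93661 = 32400 + 374644 = 407044; √407044 = 638.
q = (−180 + 638)/2 = 229, and p = q + 180 = 409.
Check: 229 · 409 = 93661.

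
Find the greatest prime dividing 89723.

83

89723 = 23 · 3901
3901 = 47 · 83
83 is prime.
So 89723 = 23 · 47 · 83; the largest prime factor is 83.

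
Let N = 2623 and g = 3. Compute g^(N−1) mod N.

3^1 ≡ 3 (mod 2623)
3^2 ≡ 3^2 = 9 ≡ 9 (mod 2623)
3^4 ≡ 9^2 = 81 ≡ 81 (mod 2623)
3^8 ≡ 81^2 = 6561 ≡ 1315 (mod 2623)
3^16 ≡ 1315^2 = 1729225 ≡ 668 (mod 2623)
3^32 ≡ 668^2 = 446224 ≡ 314 (mod 2623)
3^64 ≡ 314^2 = 98596 ≡ 1545 (mod 2623)
3^128 ≡ 1545^2 = 2387025 ≡ 95 (mod 2623)
3^256 ≡ 95^2 = 9025 ≡ 1156 (mod 2623)
3^512 ≡ 1156^2 = 1336336 ≡ 1229 (mod 2623)
3^1024 ≡ 1229^2 = 1510441 ≡ 2216 (mod 2623)
3^2048 ≡ 2216^2 = 4910656 ≡ 400 (mod 2623)
2622 = 2048 + 512 + 32 + 16 + 8 + 4 + 2 in binary powers of 2.
So 3^2622 ≡ 400 · 1229 · 314 · 668 · 1315 · 81 · 9 ≡ 680 (mod 2623).
Since 680 ≠ 1, base 3 is a Fermat witness: 2623 is composite.

680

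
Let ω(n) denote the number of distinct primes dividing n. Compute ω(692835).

692835 = 3 · 230945
230945 = 5 · 46189
46189 = 11 · 4199
4199 = 13 · 323
323 = 17 · 19
692835 = 3 · 5 · 11 · 13 · 17 · 19, which has 6 distinct prime factors.

6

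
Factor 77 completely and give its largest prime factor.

11

77 = 7 · 11
11 is prime.
So 77 = 7 · 11; the largest prime factor is 11.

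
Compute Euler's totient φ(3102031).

3036960

Factor: 3102031 = 109 · 149 · 191.
φ(3102031) = (109−1) · (149−1) · (191−1) = 108 · 148 · 190 = 3036960.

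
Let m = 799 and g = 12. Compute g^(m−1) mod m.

12^1 ≡ 12 (mod 799)
12^2 ≡ 12^2 = 144 ≡ 144 (mod 799)
12^4 ≡ 144^2 = 20736 ≡ 761 (mod 799)
12^8 ≡ 761^2 = 579121 ≡ 645 (mod 799)
12^16 ≡ 645^2 = 416025 ≡ 545 (mod 799)
12^32 ≡ 545^2 = 297025 ≡ 596 (mod 799)
12^64 ≡ 596^2 = 355216 ≡ 460 (mod 799)
12^128 ≡ 460^2 = 211600 ≡ 664 (mod 799)
12^256 ≡ 664^2 = 440896 ≡ 647 (mod 799)
12^512 ≡ 647^2 = 418609 ≡ 732 (mod 799)
798 = 512 + 256 + 16 + 8 + 4 + 2 in binary powers of 2.
So 12^798 ≡ 732 · 647 · 545 · 645 · 761 · 144 ≡ 780 (mod 799).
Since 780 ≠ 1, base 12 is a Fermat witness: 799 is composite.

780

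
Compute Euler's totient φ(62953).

Factor: 62953 = 11 · 59 · 97.
φ(62953) = (11−1) · (59−1) · (97−1) = 10 · 58 · 96 = 55680.

55680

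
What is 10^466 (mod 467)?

1

10^1 ≡ 10 (mod 467)
10^2 ≡ 10^2 = 100 ≡ 100 (mod 467)
10^4 ≡ 100^2 = 10000 ≡ 193 (mod 467)
10^8 ≡ 193^2 = 37249 ≡ 356 (mod 467)
10^16 ≡ 356^2 = 126736 ≡ 179 (mod 467)
10^32 ≡ 179^2 = 32041 ≡ 285 (mod 467)
10^64 ≡ 285^2 = 81225 ≡ 434 (mod 467)
10^128 ≡ 434^2 = 188356 ≡ 155 (mod 467)
10^256 ≡ 155^2 = 24025 ≡ 208 (mod 467)
466 = 256 + 128 + 64 + 16 + 2 in binary powers of 2.
So 10^466 ≡ 208 · 155 · 434 · 179 · 100 ≡ 1 (mod 467).
Since the result is 1, base 10 gives no evidence that 467 is composite.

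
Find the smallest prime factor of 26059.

26059 is odd.
Digit sum 22, not divisible by 3.
Ends in 9: not divisible by 5.
7: 26059 = 7·3722 + 5
11: 26059 = 11·2369

11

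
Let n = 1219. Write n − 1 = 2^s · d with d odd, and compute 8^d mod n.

393

1219 − 1 = 1218 = 2^1 · 609, so d = 609.
8^1 ≡ 8 (mod 1219)
8^2 ≡ 8^2 = 64 ≡ 64 (mod 1219)
8^4 ≡ 64^2 = 4096 ≡ 439 (mod 1219)
8^8 ≡ 439^2 = 192721 ≡ 119 (mod 1219)
8^16 ≡ 119^2 = 14161 ≡ 752 (mod 1219)
8^32 ≡ 752^2 = 565504 ≡ 1107 (mod 1219)
8^64 ≡ 1107^2 = 1225449 ≡ 354 (mod 1219)
8^128 ≡ 354^2 = 125316 ≡ 978 (mod 1219)
8^256 ≡ 978^2 = 956484 ≡ 788 (mod 1219)
8^512 ≡ 788^2 = 620944 ≡ 473 (mod 1219)
609 = 512 + 64 + 32 + 1 in binary powers of 2.
So 8^609 ≡ 473 · 354 · 1107 · 8 ≡ 393 (mod 1219).
Squaring chain: 393; never reaches −1, so base 8 is a Miller–Rabin witness that 1219 is composite.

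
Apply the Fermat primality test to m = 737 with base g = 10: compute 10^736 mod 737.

23

10^1 ≡ 10 (mod 737)
10^2 ≡ 10^2 = 100 ≡ 100 (mod 737)
10^4 ≡ 100^2 = 10000 ≡ 419 (mod 737)
10^8 ≡ 419^2 = 175561 ≡ 155 (mod 737)
10^16 ≡ 155^2 = 24025 ≡ 441 (mod 737)
10^32 ≡ 441^2 = 194481 ≡ 650 (mod 737)
10^64 ≡ 650^2 = 422500 ≡ 199 (mod 737)
10^128 ≡ 199^2 = 39601 ≡ 540 (mod 737)
10^256 ≡ 540^2 = 291600 ≡ 485 (mod 737)
10^512 ≡ 485^2 = 235225 ≡ 122 (mod 737)
736 = 512 + 128 + 64 + 32 in binary powers of 2.
So 10^736 ≡ 122 · 540 · 199 · 650 ≡ 23 (mod 737).
Since 23 ≠ 1, base 10 is a Fermat witness: 737 is composite.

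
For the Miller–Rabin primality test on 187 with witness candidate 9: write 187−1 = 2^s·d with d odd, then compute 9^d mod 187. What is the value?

25

187 − 1 = 186 = 2^1 · 93, so d = 93.
9^1 ≡ 9 (mod 187)
9^2 ≡ 9^2 = 81 ≡ 81 (mod 187)
9^4 ≡ 81^2 = 6561 ≡ 16 (mod 187)
9^8 ≡ 16^2 = 256 ≡ 69 (mod 187)
9^16 ≡ 69^2 = 4761 ≡ 86 (mod 187)
9^32 ≡ 86^2 = 7396 ≡ 103 (mod 187)
9^64 ≡ 103^2 = 10609 ≡ 137 (mod 187)
93 = 64 + 16 + 8 + 4 + 1 in binary powers of 2.
So 9^93 ≡ 137 · 86 · 69 · 16 · 9 ≡ 25 (mod 187).
Squaring chain: 25; never reaches −1, so base 9 is a Miller–Rabin witness that 187 is composite.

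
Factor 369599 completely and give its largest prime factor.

369599 = 61 · 6059
6059 = 73 · 83
83 is prime.
So 369599 = 61 · 73 · 83; the largest prime factor is 83.

83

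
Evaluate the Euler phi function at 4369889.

4289440

Factor: 4369889 = 137 · 167 · 191.
φ(4369889) = (137−1) · (167−1) · (191−1) = 136 · 166 · 190 = 4289440.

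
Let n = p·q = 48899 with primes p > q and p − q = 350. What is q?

107

Since p = q + 350, we have 48899 = q(q + 350), so q² + 350q − 48899 = 0.
Discriminant: 350² + 4·48899 = 122500 + 195596 = 318096; √318096 = 564.
q = (−350 + 564)/2 = 107, and p = q + 350 = 457.
Check: 107 · 457 = 48899.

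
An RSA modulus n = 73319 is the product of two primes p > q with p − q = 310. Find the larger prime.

Since p = q + 310, we have 73319 = q(q + 310), so q² + 310q − 73319 = 0.
Discriminant: 310² + 4·73319 = 96100 + 293276 = 389376; √389376 = 624.
q = (−310 + 624)/2 = 157, and p = q + 310 = 467.
Check: 157 · 467 = 73319.

467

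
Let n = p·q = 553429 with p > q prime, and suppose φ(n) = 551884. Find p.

983

φ(n) = (p−1)(q−1) = n − (p+q) + 1, so p + q = 553429 − 551884 + 1 = 1546.
p and q are the roots of t² − 1546t + 553429 = 0.
Discriminant: 1546² − 4·553429 = 2390116 − 2213716 = 176400; √176400 = 420.
q = (1546 − 420)/2 = 563, p = (1546 + 420)/2 = 983.
Check: 563 · 983 = 553429.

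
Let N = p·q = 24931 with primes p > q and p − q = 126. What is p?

Since p = q + 126, we have 24931 = q(q + 126), so q² + 126q − 24931 = 0.
Discriminant: 126² + 4·24931 = 15876 + 99724 = 115600; √115600 = 340.
q = (−126 + 340)/2 = 107, and p = q + 126 = 233.
Check: 107 · 233 = 24931.

233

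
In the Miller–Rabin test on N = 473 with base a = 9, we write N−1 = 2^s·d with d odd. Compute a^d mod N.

473 − 1 = 472 = 2^3 · 59, so d = 59.
9^1 ≡ 9 (mod 473)
9^2 ≡ 9^2 = 81 ≡ 81 (mod 473)
9^4 ≡ 81^2 = 6561 ≡ 412 (mod 473)
9^8 ≡ 412^2 = 169744 ≡ 410 (mod 473)
9^16 ≡ 410^2 = 168100 ≡ 185 (mod 473)
9^32 ≡ 185^2 = 34225 ≡ 169 (mod 473)
59 = 32 + 16 + 8 + 2 + 1 in binary powers of 2.
So 9^59 ≡ 169 · 185 · 410 · 81 · 9 ≡ 203 (mod 473).
Squaring chain: 203 → 58 → 53; never reaches −1, so base 9 is a Miller–Rabin witness that 473 is composite.

203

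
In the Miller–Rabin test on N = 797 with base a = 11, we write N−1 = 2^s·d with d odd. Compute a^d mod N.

1

797 − 1 = 796 = 2^2 · 199, so d = 199.
11^1 ≡ 11 (mod 797)
11^2 ≡ 11^2 = 121 ≡ 121 (mod 797)
11^4 ≡ 121^2 = 14641 ≡ 295 (mod 797)
11^8 ≡ 295^2 = 87025 ≡ 152 (mod 797)
11^16 ≡ 152^2 = 23104 ≡ 788 (mod 797)
11^32 ≡ 788^2 = 620944 ≡ 81 (mod 797)
11^64 ≡ 81^2 = 6561 ≡ 185 (mod 797)
11^128 ≡ 185^2 = 34225 ≡ 751 (mod 797)
199 = 128 + 64 + 4 + 2 + 1 in binary powers of 2.
So 11^199 ≡ 751 · 185 · 295 · 121 · 11 ≡ 1 (mod 797).
Since 11^d ≡ 1 (mod 797), base 11 does not prove 797 composite.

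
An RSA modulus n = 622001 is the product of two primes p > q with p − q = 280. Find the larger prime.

Since p = q + 280, we have 622001 = q(q + 280), so q² + 280q − 622001 = 0.
Discriminant: 280² + 4·622001 = 78400 + 2488004 = 2566404; √2566404 = 1602.
q = (−280 + 1602)/2 = 661, and p = q + 280 = 941.
Check: 661 · 941 = 622001.

941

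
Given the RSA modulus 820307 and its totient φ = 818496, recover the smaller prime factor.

φ(n) = (p−1)(q−1) = n − (p+q) + 1, so p + q = 820307 − 818496 + 1 = 1812.
p and q are the roots of t² − 1812t + 820307 = 0.
Discriminant: 1812² − 4·820307 = 3283344 − 3281228 = 2116; √2116 = 46.
q = (1812 − 46)/2 = 883, p = (1812 + 46)/2 = 929.
Check: 883 · 929 = 820307.

883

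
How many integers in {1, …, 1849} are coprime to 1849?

1806

Factor: 1849 = 43^2.
φ(1849) = 43^1·(43−1) = 1806.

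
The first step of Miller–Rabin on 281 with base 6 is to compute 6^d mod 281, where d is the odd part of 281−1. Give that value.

281 − 1 = 280 = 2^3 · 35, so d = 35.
6^1 ≡ 6 (mod 281)
6^2 ≡ 6^2 = 36 ≡ 36 (mod 281)
6^4 ≡ 36^2 = 1296 ≡ 172 (mod 281)
6^8 ≡ 172^2 = 29584 ≡ 79 (mod 281)
6^16 ≡ 79^2 = 6241 ≡ 59 (mod 281)
6^32 ≡ 59^2 = 3481 ≡ 109 (mod 281)
35 = 32 + 2 + 1 in binary powers of 2.
So 6^35 ≡ 109 · 36 · 6 ≡ 221 (mod 281).
Squaring chain: 221 → 228 → 280; reaches −1, so base 6 does not prove 281 composite.

221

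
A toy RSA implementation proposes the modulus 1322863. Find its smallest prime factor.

31

1322863 is odd.
Digit sum 25, not divisible by 3.
Ends in 3: not divisible by 5.
7: 1322863 = 7·188980 + 3
11: 1322863 = 11·120260 + 3
13: 1322863 = 13·101758 + 9
17: 1322863 = 17·77815 + 8
19: 1322863 = 19·69624 + 7
23: 1322863 = 23·57515 + 18
29: 1322863 = 29·45615 + 28
31: 1322863 = 31·42673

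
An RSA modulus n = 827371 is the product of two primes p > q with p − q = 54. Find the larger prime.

937

Since p = q + 54, we have 827371 = q(q + 54), so q² + 54q − 827371 = 0.
Discriminant: 54² + 4·827371 = 2916 + 3309484 = 3312400; √3312400 = 1820.
q = (−54 + 1820)/2 = 883, and p = q + 54 = 937.
Check: 883 · 937 = 827371.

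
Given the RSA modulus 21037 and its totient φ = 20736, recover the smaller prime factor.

φ(n) = (p−1)(q−1) = n − (p+q) + 1, so p + q = 21037 − 20736 + 1 = 302.
p and q are the roots of t² − 302t + 21037 = 0.
Discriminant: 302² − 4·21037 = 91204 − 84148 = 7056; √7056 = 84.
q = (302 − 84)/2 = 109, p = (302 + 84)/2 = 193.
Check: 109 · 193 = 21037.

109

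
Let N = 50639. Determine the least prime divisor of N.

79

50639 is odd.
Digit sum 23, not divisible by 3.
Ends in 9: not divisible by 5.
7: 50639 = 7·7234 + 1
11: 50639 = 11·4603 + 6
13: 50639 = 13·3895 + 4
17: 50639 = 17·2978 + 13
19: 50639 = 19·2665 + 4
23: 50639 = 23·2201 + 16
29: 50639 = 29·1746 + 5
31: 50639 = 31·1633 + 16
37: 50639 = 37·1368 + 23
41: 50639 = 41·1235 + 4
43: 50639 = 43·1177 + 28
47: 50639 = 47·1077 + 20
53: 50639 = 53·955 + 24
59: 50639 = 59·858 + 17
61: 50639 = 61·830 + 9
67: 50639 = 67·755 + 54
71: 50639 = 71·713 + 16
73: 50639 = 73·693 + 50
79: 50639 = 79·641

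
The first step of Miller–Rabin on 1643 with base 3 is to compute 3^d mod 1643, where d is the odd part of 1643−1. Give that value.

1643 − 1 = 1642 = 2^1 · 821, so d = 821.
3^1 ≡ 3 (mod 1643)
3^2 ≡ 3^2 = 9 ≡ 9 (mod 1643)
3^4 ≡ 9^2 = 81 ≡ 81 (mod 1643)
3^8 ≡ 81^2 = 6561 ≡ 1632 (mod 1643)
3^16 ≡ 1632^2 = 2663424 ≡ 121 (mod 1643)
3^32 ≡ 121^2 = 14641 ≡ 1497 (mod 1643)
3^64 ≡ 1497^2 = 2241009 ≡ 1600 (mod 1643)
3^128 ≡ 1600^2 = 2560000 ≡ 206 (mod 1643)
3^256 ≡ 206^2 = 42436 ≡ 1361 (mod 1643)
3^512 ≡ 1361^2 = 1852321 ≡ 660 (mod 1643)
821 = 512 + 256 + 32 + 16 + 4 + 1 in binary powers of 2.
So 3^821 ≡ 660 · 1361 · 1497 · 121 · 81 · 3 ≡ 1532 (mod 1643).
Squaring chain: 1532; never reaches −1, so base 3 is a Miller–Rabin witness that 1643 is composite.

1532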